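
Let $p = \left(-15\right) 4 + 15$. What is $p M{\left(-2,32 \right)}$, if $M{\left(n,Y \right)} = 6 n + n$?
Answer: $630$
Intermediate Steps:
$p = -45$ ($p = -60 + 15 = -45$)
$M{\left(n,Y \right)} = 7 n$
$p M{\left(-2,32 \right)} = - 45 \cdot 7 \left(-2\right) = \left(-45\right) \left(-14\right) = 630$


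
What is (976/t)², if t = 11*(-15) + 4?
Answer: 952576/25921 ≈ 36.749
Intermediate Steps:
t = -161 (t = -165 + 4 = -161)
(976/t)² = (976/(-161))² = (976*(-1/161))² = (-976/161)² = 952576/25921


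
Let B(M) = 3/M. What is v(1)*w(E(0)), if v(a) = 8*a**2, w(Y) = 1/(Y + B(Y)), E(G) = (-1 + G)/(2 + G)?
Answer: -16/13 ≈ -1.2308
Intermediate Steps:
E(G) = (-1 + G)/(2 + G)
w(Y) = 1/(Y + 3/Y)
v(1)*w(E(0)) = (8*1**2)*(((-1 + 0)/(2 + 0))/(3 + ((-1 + 0)/(2 + 0))**2)) = (8*1)*((-1/2)/(3 + (-1/2)**2)) = 8*(((1/2)*(-1))/(3 + ((1/2)*(-1))**2)) = 8*(-1/(2*(3 + (-1/2)**2))) = 8*(-1/(2*(3 + 1/4))) = 8*(-1/(2*13/4)) = 8*(-1/2*4/13) = 8*(-2/13) = -16/13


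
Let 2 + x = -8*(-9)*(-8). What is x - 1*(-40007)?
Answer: 39429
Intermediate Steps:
x = -578 (x = -2 - 8*(-9)*(-8) = -2 + 72*(-8) = -2 - 576 = -578)
x - 1*(-40007) = -578 - 1*(-40007) = -578 + 40007 = 39429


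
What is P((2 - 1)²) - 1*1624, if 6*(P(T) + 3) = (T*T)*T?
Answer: -9761/6 ≈ -1626.8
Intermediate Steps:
P(T) = -3 + T³/6 (P(T) = -3 + ((T*T)*T)/6 = -3 + (T²*T)/6 = -3 + T³/6)
P((2 - 1)²) - 1*1624 = (-3 + ((2 - 1)²)³/6) - 1*1624 = (-3 + (1²)³/6) - 1624 = (-3 + (⅙)*1³) - 1624 = (-3 + (⅙)*1) - 1624 = (-3 + ⅙) - 1624 = -17/6 - 1624 = -9761/6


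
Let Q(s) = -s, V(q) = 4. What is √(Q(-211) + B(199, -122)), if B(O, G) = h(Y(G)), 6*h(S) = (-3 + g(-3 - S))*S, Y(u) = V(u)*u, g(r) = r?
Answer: 5*I*√14037/3 ≈ 197.46*I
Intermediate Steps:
Y(u) = 4*u
h(S) = S*(-6 - S)/6 (h(S) = ((-3 + (-3 - S))*S)/6 = ((-6 - S)*S)/6 = (S*(-6 - S))/6 = S*(-6 - S)/6)
B(O, G) = -2*G*(6 + 4*G)/3 (B(O, G) = -4*G*(6 + 4*G)/6 = -2*G*(6 + 4*G)/3)
√(Q(-211) + B(199, -122)) = √(-1*(-211) - 4/3*(-122)*(3 + 2*(-122))) = √(211 - 4/3*(-122)*(3 - 244)) = √(211 - 4/3*(-122)*(-241)) = √(211 - 117608/3) = √(-116975/3) = 5*I*√14037/3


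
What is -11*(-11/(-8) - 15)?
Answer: 1199/8 ≈ 149.88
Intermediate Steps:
-11*(-11/(-8) - 15) = -11*(-11*(-1/8) - 15) = -11*(11/8 - 15) = -11*(-109/8) = 1199/8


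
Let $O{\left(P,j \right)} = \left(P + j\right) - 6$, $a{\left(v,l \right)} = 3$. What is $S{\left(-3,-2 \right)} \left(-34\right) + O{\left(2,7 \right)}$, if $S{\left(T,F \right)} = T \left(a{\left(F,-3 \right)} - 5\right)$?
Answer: $-201$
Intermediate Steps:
$S{\left(T,F \right)} = - 2 T$ ($S{\left(T,F \right)} = T \left(3 - 5\right) = T \left(-2\right) = - 2 T$)
$O{\left(P,j \right)} = -6 + P + j$
$S{\left(-3,-2 \right)} \left(-34\right) + O{\left(2,7 \right)} = \left(-2\right) \left(-3\right) \left(-34\right) + \left(-6 + 2 + 7\right) = 6 \left(-34\right) + 3 = -204 + 3 = -201$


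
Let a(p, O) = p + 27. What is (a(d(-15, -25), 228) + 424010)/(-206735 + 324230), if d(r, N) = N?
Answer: 424012/117495 ≈ 3.6088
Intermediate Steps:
a(p, O) = 27 + p
(a(d(-15, -25), 228) + 424010)/(-206735 + 324230) = ((27 - 25) + 424010)/(-206735 + 324230) = (2 + 424010)/117495 = 424012*(1/117495) = 424012/117495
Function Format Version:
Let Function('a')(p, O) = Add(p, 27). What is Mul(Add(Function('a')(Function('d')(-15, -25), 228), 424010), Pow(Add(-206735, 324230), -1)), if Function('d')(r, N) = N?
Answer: Rational(424012, 117495) ≈ 3.6088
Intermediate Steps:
Function('a')(p, O) = Add(27, p)
Mul(Add(Function('a')(Function('d')(-15, -25), 228), 424010), Pow(Add(-206735, 324230), -1)) = Mul(Add(Add(27, -25), 424010), Pow(Add(-206735, 324230), -1)) = Mul(Add(2, 424010), Pow(117495, -1)) = Mul(424012, Rational(1, 117495)) = Rational(424012, 117495)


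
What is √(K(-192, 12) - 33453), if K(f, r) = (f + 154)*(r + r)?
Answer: I*√34365 ≈ 185.38*I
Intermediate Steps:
K(f, r) = 2*r*(154 + f) (K(f, r) = (154 + f)*(2*r) = 2*r*(154 + f))
√(K(-192, 12) - 33453) = √(2*12*(154 - 192) - 33453) = √(2*12*(-38) - 33453) = √(-912 - 33453) = √(-34365) = I*√34365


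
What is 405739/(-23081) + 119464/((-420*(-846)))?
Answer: -17676229112/1025142615 ≈ -17.243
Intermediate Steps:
405739/(-23081) + 119464/((-420*(-846))) = 405739*(-1/23081) + 119464/355320 = -405739/23081 + 119464*(1/355320) = -405739/23081 + 14933/44415 = -17676229112/1025142615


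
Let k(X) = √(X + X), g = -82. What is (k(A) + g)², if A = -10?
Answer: 6704 - 328*I*√5 ≈ 6704.0 - 733.43*I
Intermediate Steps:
k(X) = √2*√X (k(X) = √(2*X) = √2*√X)
(k(A) + g)² = (√2*√(-10) - 82)² = (√2*(I*√10) - 82)² = (2*I*√5 - 82)² = (-82 + 2*I*√5)²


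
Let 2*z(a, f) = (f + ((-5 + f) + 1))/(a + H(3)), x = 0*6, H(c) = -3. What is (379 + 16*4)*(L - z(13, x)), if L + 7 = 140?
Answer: 295038/5 ≈ 59008.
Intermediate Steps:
L = 133 (L = -7 + 140 = 133)
x = 0
z(a, f) = (-4 + 2*f)/(2*(-3 + a)) (z(a, f) = ((f + ((-5 + f) + 1))/(a - 3))/2 = ((f + (-4 + f))/(-3 + a))/2 = ((-4 + 2*f)/(-3 + a))/2 = (-4 + 2*f)/(2*(-3 + a)))
(379 + 16*4)*(L - z(13, x)) = (379 + 16*4)*(133 - (-2 + 0)/(-3 + 13)) = (379 + 64)*(133 - (-2)/10) = 443*(133 - (-2)/10) = 443*(133 - 1*(-⅕)) = 443*(133 + ⅕) = 443*(666/5) = 295038/5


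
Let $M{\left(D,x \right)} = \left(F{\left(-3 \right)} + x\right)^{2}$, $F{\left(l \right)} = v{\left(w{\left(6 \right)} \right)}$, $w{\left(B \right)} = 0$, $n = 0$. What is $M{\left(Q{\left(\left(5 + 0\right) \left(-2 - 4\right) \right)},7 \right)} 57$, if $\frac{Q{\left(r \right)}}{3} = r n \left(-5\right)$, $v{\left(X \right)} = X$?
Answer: $2793$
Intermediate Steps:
$F{\left(l \right)} = 0$
$Q{\left(r \right)} = 0$ ($Q{\left(r \right)} = 3 r 0 \left(-5\right) = 3 \cdot 0 \left(-5\right) = 3 \cdot 0 = 0$)
$M{\left(D,x \right)} = x^{2}$ ($M{\left(D,x \right)} = \left(0 + x\right)^{2} = x^{2}$)
$M{\left(Q{\left(\left(5 + 0\right) \left(-2 - 4\right) \right)},7 \right)} 57 = 7^{2} \cdot 57 = 49 \cdot 57 = 2793$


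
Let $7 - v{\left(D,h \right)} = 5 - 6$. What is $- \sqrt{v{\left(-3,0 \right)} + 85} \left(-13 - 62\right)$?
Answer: $75 \sqrt{93} \approx 723.27$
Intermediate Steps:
$v{\left(D,h \right)} = 8$ ($v{\left(D,h \right)} = 7 - \left(5 - 6\right) = 7 - -1 = 7 + 1 = 8$)
$- \sqrt{v{\left(-3,0 \right)} + 85} \left(-13 - 62\right) = - \sqrt{8 + 85} \left(-13 - 62\right) = - \sqrt{93} \left(-75\right) = - \left(-75\right) \sqrt{93} = 75 \sqrt{93}$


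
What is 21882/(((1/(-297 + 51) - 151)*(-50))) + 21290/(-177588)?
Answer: 229102062509/82460767950 ≈ 2.7783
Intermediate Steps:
21882/(((1/(-297 + 51) - 151)*(-50))) + 21290/(-177588) = 21882/(((1/(-246) - 151)*(-50))) + 21290*(-1/177588) = 21882/(((-1/246 - 151)*(-50))) - 10645/88794 = 21882/((-37147/246*(-50))) - 10645/88794 = 21882/(928675/123) - 10645/88794 = 21882*(123/928675) - 10645/88794 = 2691486/928675 - 10645/88794 = 229102062509/82460767950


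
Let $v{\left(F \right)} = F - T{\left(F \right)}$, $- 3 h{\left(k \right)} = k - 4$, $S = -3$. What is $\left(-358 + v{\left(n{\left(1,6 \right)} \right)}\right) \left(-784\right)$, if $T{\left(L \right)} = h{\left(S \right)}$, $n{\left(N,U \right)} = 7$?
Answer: $\frac{831040}{3} \approx 2.7701 \cdot 10^{5}$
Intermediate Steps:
$h{\left(k \right)} = \frac{4}{3} - \frac{k}{3}$ ($h{\left(k \right)} = - \frac{k - 4}{3} = - \frac{-4 + k}{3} = \frac{4}{3} - \frac{k}{3}$)
$T{\left(L \right)} = \frac{7}{3}$ ($T{\left(L \right)} = \frac{4}{3} - -1 = \frac{4}{3} + 1 = \frac{7}{3}$)
$v{\left(F \right)} = - \frac{7}{3} + F$ ($v{\left(F \right)} = F - \frac{7}{3} = - \frac{7}{3} + F$)
$\left(-358 + v{\left(n{\left(1,6 \right)} \right)}\right) \left(-784\right) = \left(-358 + \left(- \frac{7}{3} + 7\right)\right) \left(-784\right) = \left(-358 + \frac{14}{3}\right) \left(-784\right) = \left(- \frac{1060}{3}\right) \left(-784\right) = \frac{831040}{3}$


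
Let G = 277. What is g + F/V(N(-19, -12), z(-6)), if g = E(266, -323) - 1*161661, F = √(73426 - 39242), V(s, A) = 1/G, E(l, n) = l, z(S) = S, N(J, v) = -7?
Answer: -161395 + 554*√8546 ≈ -1.1018e+5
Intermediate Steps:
V(s, A) = 1/277
F = 2*√8546 (F = √34184 = 2*√8546 ≈ 184.89)
g = -161395 (g = 266 - 1*161661 = 266 - 161661 = -161395)
g + F/V(N(-19, -12), z(-6)) = -161395 + (2*√8546)/(1/277) = -161395 + (2*√8546)*277 = -161395 + 554*√8546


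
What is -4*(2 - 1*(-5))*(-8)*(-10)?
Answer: -2240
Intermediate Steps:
-4*(2 - 1*(-5))*(-8)*(-10) = -4*(2 + 5)*(-8)*(-10) = -4*7*(-8)*(-10) = -(-224)*(-10) = -4*560 = -2240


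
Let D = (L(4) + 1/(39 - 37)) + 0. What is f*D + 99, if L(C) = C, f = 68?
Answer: 405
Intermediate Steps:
D = 9/2 (D = (4 + 1/(39 - 37)) + 0 = (4 + 1/2) + 0 = (4 + ½) + 0 = 9/2 + 0 = 9/2 ≈ 4.5000)
f*D + 99 = 68*(9/2) + 99 = 306 + 99 = 405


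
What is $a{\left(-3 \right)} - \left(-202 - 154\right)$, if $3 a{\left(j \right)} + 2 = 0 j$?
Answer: $\frac{1066}{3} \approx 355.33$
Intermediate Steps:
$a{\left(j \right)} = - \frac{2}{3}$ ($a{\left(j \right)} = - \frac{2}{3} + \frac{0 j}{3} = - \frac{2}{3} + \frac{1}{3} \cdot 0 = - \frac{2}{3} + 0 = - \frac{2}{3}$)
$a{\left(-3 \right)} - \left(-202 - 154\right) = - \frac{2}{3} - \left(-202 - 154\right) = - \frac{2}{3} - -356 = - \frac{2}{3} + 356 = \frac{1066}{3}$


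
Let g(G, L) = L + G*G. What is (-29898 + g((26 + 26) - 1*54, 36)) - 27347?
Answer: -57205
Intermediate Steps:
g(G, L) = L + G**2
(-29898 + g((26 + 26) - 1*54, 36)) - 27347 = (-29898 + (36 + ((26 + 26) - 1*54)**2)) - 27347 = (-29898 + (36 + (52 - 54)**2)) - 27347 = (-29898 + (36 + (-2)**2)) - 27347 = (-29898 + (36 + 4)) - 27347 = (-29898 + 40) - 27347 = -29858 - 27347 = -57205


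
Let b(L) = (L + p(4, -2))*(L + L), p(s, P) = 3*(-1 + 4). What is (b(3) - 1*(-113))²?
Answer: 34225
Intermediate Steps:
p(s, P) = 9 (p(s, P) = 3*3 = 9)
b(L) = 2*L*(9 + L) (b(L) = (L + 9)*(L + L) = (9 + L)*(2*L) = 2*L*(9 + L))
(b(3) - 1*(-113))² = (2*3*(9 + 3) - 1*(-113))² = (2*3*12 + 113)² = (72 + 113)² = 185² = 34225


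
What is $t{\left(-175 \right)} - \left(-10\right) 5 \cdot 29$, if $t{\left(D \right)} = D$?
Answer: $1275$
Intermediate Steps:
$t{\left(-175 \right)} - \left(-10\right) 5 \cdot 29 = -175 - \left(-10\right) 5 \cdot 29 = -175 - \left(-50\right) 29 = -175 - -1450 = -175 + 1450 = 1275$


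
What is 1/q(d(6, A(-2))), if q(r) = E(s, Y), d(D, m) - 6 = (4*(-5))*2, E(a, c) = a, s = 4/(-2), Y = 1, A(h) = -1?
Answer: -1/2 ≈ -0.50000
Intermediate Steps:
s = -2 (s = 4*(-1/2) = -2)
d(D, m) = -34 (d(D, m) = 6 + (4*(-5))*2 = 6 - 20*2 = 6 - 40 = -34)
q(r) = -2
1/q(d(6, A(-2))) = 1/(-2) = -1/2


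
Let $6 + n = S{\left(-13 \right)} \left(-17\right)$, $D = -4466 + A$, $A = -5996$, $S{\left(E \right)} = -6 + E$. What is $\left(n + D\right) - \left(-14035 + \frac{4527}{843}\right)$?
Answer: $\frac{1091581}{281} \approx 3884.6$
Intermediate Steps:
$D = -10462$ ($D = -4466 - 5996 = -10462$)
$n = 317$ ($n = -6 + \left(-6 - 13\right) \left(-17\right) = -6 - -323 = -6 + 323 = 317$)
$\left(n + D\right) - \left(-14035 + \frac{4527}{843}\right) = \left(317 - 10462\right) - \left(-14035 + \frac{4527}{843}\right) = -10145 + \left(\left(-4527\right) \frac{1}{843} + 14035\right) = -10145 + \left(- \frac{1509}{281} + 14035\right) = -10145 + \frac{3942326}{281} = \frac{1091581}{281}$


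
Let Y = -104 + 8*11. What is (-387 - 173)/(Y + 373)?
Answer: -80/51 ≈ -1.5686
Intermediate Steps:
Y = -16 (Y = -104 + 88 = -16)
(-387 - 173)/(Y + 373) = (-387 - 173)/(-16 + 373) = -560/357 = -560*1/357 = -80/51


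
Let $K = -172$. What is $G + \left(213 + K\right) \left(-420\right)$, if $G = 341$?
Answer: $-16879$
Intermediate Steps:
$G + \left(213 + K\right) \left(-420\right) = 341 + \left(213 - 172\right) \left(-420\right) = 341 + 41 \left(-420\right) = 341 - 17220 = -16879$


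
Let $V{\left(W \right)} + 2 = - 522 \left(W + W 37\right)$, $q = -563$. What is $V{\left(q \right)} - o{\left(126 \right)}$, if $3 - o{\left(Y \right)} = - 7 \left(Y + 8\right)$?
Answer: $11166725$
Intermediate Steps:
$o{\left(Y \right)} = 59 + 7 Y$ ($o{\left(Y \right)} = 3 - - 7 \left(Y + 8\right) = 3 - - 7 \left(8 + Y\right) = 3 - \left(-56 - 7 Y\right) = 3 + \left(56 + 7 Y\right) = 59 + 7 Y$)
$V{\left(W \right)} = -2 - 19836 W$ ($V{\left(W \right)} = -2 - 522 \left(W + W 37\right) = -2 - 522 \left(W + 37 W\right) = -2 - 522 \cdot 38 W = -2 - 19836 W$)
$V{\left(q \right)} - o{\left(126 \right)} = \left(-2 - -11167668\right) - \left(59 + 7 \cdot 126\right) = \left(-2 + 11167668\right) - \left(59 + 882\right) = 11167666 - 941 = 11166725$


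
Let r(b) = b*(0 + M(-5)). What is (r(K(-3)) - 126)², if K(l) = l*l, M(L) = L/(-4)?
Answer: 210681/16 ≈ 13168.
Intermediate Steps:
M(L) = -L/4 (M(L) = L*(-¼) = -L/4)
K(l) = l²
r(b) = 5*b/4 (r(b) = b*(0 - ¼*(-5)) = b*(0 + 5/4) = b*(5/4) = 5*b/4)
(r(K(-3)) - 126)² = ((5/4)*(-3)² - 126)² = ((5/4)*9 - 126)² = (45/4 - 126)² = (-459/4)² = 210681/16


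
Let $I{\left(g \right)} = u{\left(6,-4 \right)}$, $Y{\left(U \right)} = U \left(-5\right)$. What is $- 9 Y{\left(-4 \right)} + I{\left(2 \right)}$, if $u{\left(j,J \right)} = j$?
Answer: $-174$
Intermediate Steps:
$Y{\left(U \right)} = - 5 U$
$I{\left(g \right)} = 6$
$- 9 Y{\left(-4 \right)} + I{\left(2 \right)} = - 9 \left(\left(-5\right) \left(-4\right)\right) + 6 = \left(-9\right) 20 + 6 = -180 + 6 = -174$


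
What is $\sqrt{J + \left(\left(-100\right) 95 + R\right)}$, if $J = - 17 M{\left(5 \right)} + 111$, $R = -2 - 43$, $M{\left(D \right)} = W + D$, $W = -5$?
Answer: $i \sqrt{9434} \approx 97.129 i$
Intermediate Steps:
$M{\left(D \right)} = -5 + D$
$R = -45$
$J = 111$ ($J = - 17 \left(-5 + 5\right) + 111 = \left(-17\right) 0 + 111 = 0 + 111 = 111$)
$\sqrt{J + \left(\left(-100\right) 95 + R\right)} = \sqrt{111 - 9545} = \sqrt{-9434} = i \sqrt{9434}$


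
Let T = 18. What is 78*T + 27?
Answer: 1431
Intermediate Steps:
78*T + 27 = 78*18 + 27 = 1404 + 27 = 1431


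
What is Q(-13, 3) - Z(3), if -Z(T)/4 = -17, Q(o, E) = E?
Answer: -65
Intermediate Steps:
Z(T) = 68 (Z(T) = -4*(-17) = 68)
Q(-13, 3) - Z(3) = 3 - 1*68 = 3 - 68 = -65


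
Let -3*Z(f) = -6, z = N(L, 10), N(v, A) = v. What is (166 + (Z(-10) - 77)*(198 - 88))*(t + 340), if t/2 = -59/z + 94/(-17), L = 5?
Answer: -209812136/85 ≈ -2.4684e+6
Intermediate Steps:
z = 5
Z(f) = 2 (Z(f) = -⅓*(-6) = 2)
t = -2946/85 (t = 2*(-59/5 + 94/(-17)) = 2*(-59*⅕ + 94*(-1/17)) = 2*(-59/5 - 94/17) = 2*(-1473/85) = -2946/85 ≈ -34.659)
(166 + (Z(-10) - 77)*(198 - 88))*(t + 340) = (166 + (2 - 77)*(198 - 88))*(-2946/85 + 340) = (166 - 75*110)*(25954/85) = (166 - 8250)*(25954/85) = -8084*25954/85 = -209812136/85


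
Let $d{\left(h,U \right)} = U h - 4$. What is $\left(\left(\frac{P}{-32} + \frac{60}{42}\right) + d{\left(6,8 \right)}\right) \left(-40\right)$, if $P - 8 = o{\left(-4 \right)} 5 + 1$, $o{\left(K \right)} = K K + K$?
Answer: $- \frac{48465}{28} \approx -1730.9$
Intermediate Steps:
$o{\left(K \right)} = K + K^{2}$ ($o{\left(K \right)} = K^{2} + K = K + K^{2}$)
$P = 69$ ($P = 8 + \left(- 4 \left(1 - 4\right) 5 + 1\right) = 8 + \left(\left(-4\right) \left(-3\right) 5 + 1\right) = 8 + \left(12 \cdot 5 + 1\right) = 8 + \left(60 + 1\right) = 8 + 61 = 69$)
$d{\left(h,U \right)} = -4 + U h$
$\left(\left(\frac{P}{-32} + \frac{60}{42}\right) + d{\left(6,8 \right)}\right) \left(-40\right) = \left(\left(\frac{69}{-32} + \frac{60}{42}\right) + \left(-4 + 8 \cdot 6\right)\right) \left(-40\right) = \left(\left(69 \left(- \frac{1}{32}\right) + 60 \cdot \frac{1}{42}\right) + \left(-4 + 48\right)\right) \left(-40\right) = \left(\left(- \frac{69}{32} + \frac{10}{7}\right) + 44\right) \left(-40\right) = \left(- \frac{163}{224} + 44\right) \left(-40\right) = \frac{9693}{224} \left(-40\right) = - \frac{48465}{28}$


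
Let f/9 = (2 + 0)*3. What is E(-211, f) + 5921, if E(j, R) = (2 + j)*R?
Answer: -5365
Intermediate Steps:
f = 54 (f = 9*((2 + 0)*3) = 9*(2*3) = 9*6 = 54)
E(j, R) = R*(2 + j)
E(-211, f) + 5921 = 54*(2 - 211) + 5921 = 54*(-209) + 5921 = -11286 + 5921 = -5365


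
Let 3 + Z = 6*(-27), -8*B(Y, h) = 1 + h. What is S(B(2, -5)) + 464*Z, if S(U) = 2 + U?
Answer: -153115/2 ≈ -76558.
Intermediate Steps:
B(Y, h) = -⅛ - h/8 (B(Y, h) = -(1 + h)/8 = -⅛ - h/8)
Z = -165 (Z = -3 + 6*(-27) = -3 - 162 = -165)
S(B(2, -5)) + 464*Z = (2 + (-⅛ - ⅛*(-5))) + 464*(-165) = (2 + (-⅛ + 5/8)) - 76560 = (2 + ½) - 76560 = 5/2 - 76560 = -153115/2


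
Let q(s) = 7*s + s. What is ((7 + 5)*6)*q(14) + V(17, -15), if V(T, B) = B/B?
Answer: 8065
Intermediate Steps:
q(s) = 8*s
V(T, B) = 1
((7 + 5)*6)*q(14) + V(17, -15) = ((7 + 5)*6)*(8*14) + 1 = (12*6)*112 + 1 = 72*112 + 1 = 8064 + 1 = 8065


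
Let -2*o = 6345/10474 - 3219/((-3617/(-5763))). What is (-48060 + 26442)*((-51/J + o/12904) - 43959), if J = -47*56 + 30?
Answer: 604399211817324360594579/636008220887632 ≈ 9.5030e+8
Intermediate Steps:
o = 194281240113/75768916 (o = -(6345/10474 - 3219/((-3617/(-5763))))/2 = -(6345*(1/10474) - 3219/((-3617*(-1/5763))))/2 = -(6345/10474 - 3219/3617/5763)/2 = -(6345/10474 - 3219*5763/3617)/2 = -(6345/10474 - 18551097/3617)/2 = -1/2*(-194281240113/37884458) = 194281240113/75768916 ≈ 2564.1)
J = -2602 (J = -2632 + 30 = -2602)
(-48060 + 26442)*((-51/J + o/12904) - 43959) = (-48060 + 26442)*((-51/(-2602) + (194281240113/75768916)/12904) - 43959) = -21618*((-51*(-1/2602) + (194281240113/75768916)*(1/12904)) - 43959) = -21618*((51/2602 + 194281240113/977722092064) - 43959) = -21618*(277691806734645/1272016441775264 - 43959) = -21618*(-55916293072192095531/1272016441775264) = 604399211817324360594579/636008220887632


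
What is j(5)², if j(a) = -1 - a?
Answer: 36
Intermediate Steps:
j(5)² = (-1 - 1*5)² = (-1 - 5)² = (-6)² = 36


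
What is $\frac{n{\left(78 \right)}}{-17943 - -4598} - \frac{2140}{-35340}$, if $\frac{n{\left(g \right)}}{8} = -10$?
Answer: $\frac{313855}{4716123} \approx 0.066549$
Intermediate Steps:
$n{\left(g \right)} = -80$ ($n{\left(g \right)} = 8 \left(-10\right) = -80$)
$\frac{n{\left(78 \right)}}{-17943 - -4598} - \frac{2140}{-35340} = - \frac{80}{-17943 - -4598} - \frac{2140}{-35340} = - \frac{80}{-17943 + 4598} - - \frac{107}{1767} = - \frac{80}{-13345} + \frac{107}{1767} = \left(-80\right) \left(- \frac{1}{13345}\right) + \frac{107}{1767} = \frac{16}{2669} + \frac{107}{1767} = \frac{313855}{4716123}$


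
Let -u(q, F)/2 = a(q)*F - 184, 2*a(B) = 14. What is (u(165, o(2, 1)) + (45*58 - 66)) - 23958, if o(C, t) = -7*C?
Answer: -20850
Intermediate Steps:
a(B) = 7 (a(B) = (1/2)*14 = 7)
u(q, F) = 368 - 14*F (u(q, F) = -2*(7*F - 184) = -2*(-184 + 7*F) = 368 - 14*F)
(u(165, o(2, 1)) + (45*58 - 66)) - 23958 = ((368 - (-98)*2) + (45*58 - 66)) - 23958 = ((368 - 14*(-14)) + (2610 - 66)) - 23958 = ((368 + 196) + 2544) - 23958 = (564 + 2544) - 23958 = 3108 - 23958 = -20850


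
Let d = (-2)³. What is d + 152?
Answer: 144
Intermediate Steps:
d = -8
d + 152 = -8 + 152 = 144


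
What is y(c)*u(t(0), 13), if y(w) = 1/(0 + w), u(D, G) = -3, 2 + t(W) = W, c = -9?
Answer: ⅓ ≈ 0.33333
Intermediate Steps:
t(W) = -2 + W
y(w) = 1/w
y(c)*u(t(0), 13) = -3/(-9) = -⅑*(-3) = ⅓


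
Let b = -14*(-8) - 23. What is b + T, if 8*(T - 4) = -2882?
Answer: -1069/4 ≈ -267.25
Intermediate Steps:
T = -1425/4 (T = 4 + (⅛)*(-2882) = 4 - 1441/4 = -1425/4 ≈ -356.25)
b = 89 (b = 112 - 23 = 89)
b + T = 89 - 1425/4 = -1069/4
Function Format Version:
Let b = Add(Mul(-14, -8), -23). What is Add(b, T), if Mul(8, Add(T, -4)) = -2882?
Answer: Rational(-1069, 4) ≈ -267.25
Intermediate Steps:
T = Rational(-1425, 4) (T = Add(4, Mul(Rational(1, 8), -2882)) = Add(4, Rational(-1441, 4)) = Rational(-1425, 4) ≈ -356.25)
b = 89 (b = Add(112, -23) = 89)
Add(b, T) = Add(89, Rational(-1425, 4)) = Rational(-1069, 4)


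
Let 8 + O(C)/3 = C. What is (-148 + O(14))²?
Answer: 16900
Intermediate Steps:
O(C) = -24 + 3*C
(-148 + O(14))² = (-148 + (-24 + 3*14))² = (-148 + (-24 + 42))² = (-148 + 18)² = (-130)² = 16900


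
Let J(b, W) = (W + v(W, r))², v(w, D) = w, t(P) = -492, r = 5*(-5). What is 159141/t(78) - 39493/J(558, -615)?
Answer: -122349517/378225 ≈ -323.48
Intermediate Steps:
r = -25
J(b, W) = 4*W² (J(b, W) = (W + W)² = (2*W)² = 4*W²)
159141/t(78) - 39493/J(558, -615) = 159141/(-492) - 39493/(4*(-615)²) = 159141*(-1/492) - 39493/(4*378225) = -53047/164 - 39493/1512900 = -122349517/378225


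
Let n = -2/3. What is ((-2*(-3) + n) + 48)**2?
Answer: 25600/9 ≈ 2844.4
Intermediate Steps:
n = -2/3 (n = -2*1/3 = -2/3 ≈ -0.66667)
((-2*(-3) + n) + 48)**2 = ((-2*(-3) - 2/3) + 48)**2 = ((6 - 2/3) + 48)**2 = (16/3 + 48)**2 = (160/3)**2 = 25600/9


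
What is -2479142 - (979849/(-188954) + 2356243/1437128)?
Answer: -336606367410349027/135775542056 ≈ -2.4791e+6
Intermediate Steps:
-2479142 - (979849/(-188954) + 2356243/1437128) = -2479142 - (979849*(-1/188954) + 2356243*(1/1437128)) = -2479142 - (-979849/188954 + 2356243/1437128) = -2479142 - 1*(-481473446925/135775542056) = -2479142 + 481473446925/135775542056 = -336606367410349027/135775542056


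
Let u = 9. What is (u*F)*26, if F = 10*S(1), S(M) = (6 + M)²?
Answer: 114660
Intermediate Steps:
F = 490 (F = 10*(6 + 1)² = 10*7² = 10*49 = 490)
(u*F)*26 = (9*490)*26 = 4410*26 = 114660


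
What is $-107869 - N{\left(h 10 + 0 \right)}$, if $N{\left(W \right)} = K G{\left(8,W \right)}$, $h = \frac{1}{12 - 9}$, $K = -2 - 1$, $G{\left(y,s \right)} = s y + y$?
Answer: $-107765$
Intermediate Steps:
$G{\left(y,s \right)} = y + s y$
$K = -3$ ($K = -2 - 1 = -3$)
$h = \frac{1}{3} \approx 0.33333$
$N{\left(W \right)} = -24 - 24 W$ ($N{\left(W \right)} = - 3 \cdot 8 \left(1 + W\right) = - 3 \left(8 + 8 W\right) = -24 - 24 W$)
$-107869 - N{\left(h 10 + 0 \right)} = -107869 - \left(-24 - 24 \left(\frac{1}{3} \cdot 10 + 0\right)\right) = -107869 - \left(-24 - 24 \left(\frac{10}{3} + 0\right)\right) = -107869 - \left(-24 - 80\right) = -107869 - -104 = -107869 + 104 = -107765$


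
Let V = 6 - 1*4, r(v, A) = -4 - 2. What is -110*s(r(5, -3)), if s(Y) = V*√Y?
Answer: -220*I*√6 ≈ -538.89*I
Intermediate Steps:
r(v, A) = -6
V = 2 (V = 6 - 4 = 2)
s(Y) = 2*√Y
-110*s(r(5, -3)) = -220*√(-6) = -220*I*√6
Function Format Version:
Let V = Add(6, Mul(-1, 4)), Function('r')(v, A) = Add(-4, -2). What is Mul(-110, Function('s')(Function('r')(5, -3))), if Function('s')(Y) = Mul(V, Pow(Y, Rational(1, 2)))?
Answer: Mul(-220, I, Pow(6, Rational(1, 2))) ≈ Mul(-538.89, I)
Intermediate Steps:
Function('r')(v, A) = -6
V = 2 (V = Add(6, -4) = 2)
Function('s')(Y) = Mul(2, Pow(Y, Rational(1, 2)))
Mul(-110, Function('s')(Function('r')(5, -3))) = Mul(-110, Mul(2, Pow(-6, Rational(1, 2)))) = Mul(-110, Mul(2, Mul(I, Pow(6, Rational(1, 2))))) = Mul(-110, Mul(2, I, Pow(6, Rational(1, 2)))) = Mul(-220, I, Pow(6, Rational(1, 2)))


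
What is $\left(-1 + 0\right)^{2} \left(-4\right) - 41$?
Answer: $-45$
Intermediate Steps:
$\left(-1 + 0\right)^{2} \left(-4\right) - 41 = \left(-1\right)^{2} \left(-4\right) - 41 = 1 \left(-4\right) - 41 = -4 - 41 = -45$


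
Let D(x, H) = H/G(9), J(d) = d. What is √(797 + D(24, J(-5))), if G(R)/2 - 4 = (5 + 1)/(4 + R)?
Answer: √2679223/58 ≈ 28.221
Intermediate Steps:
G(R) = 8 + 12/(4 + R) (G(R) = 8 + 2*((5 + 1)/(4 + R)) = 8 + 2*(6/(4 + R)) = 8 + 12/(4 + R))
D(x, H) = 13*H/116 (D(x, H) = H/((4*(11 + 2*9)/(4 + 9))) = H/((4*(11 + 18)/13)) = H/((4*(1/13)*29)) = H/(116/13) = H*(13/116) = 13*H/116)
√(797 + D(24, J(-5))) = √(797 + (13/116)*(-5)) = √(797 - 65/116) = √(92387/116) = √2679223/58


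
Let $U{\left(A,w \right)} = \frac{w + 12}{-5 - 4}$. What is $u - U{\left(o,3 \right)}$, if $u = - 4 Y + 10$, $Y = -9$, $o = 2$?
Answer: $\frac{143}{3} \approx 47.667$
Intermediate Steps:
$U{\left(A,w \right)} = - \frac{4}{3} - \frac{w}{9}$ ($U{\left(A,w \right)} = \frac{12 + w}{-9} = \left(12 + w\right) \left(- \frac{1}{9}\right) = - \frac{4}{3} - \frac{w}{9}$)
$u = 46$ ($u = \left(-4\right) \left(-9\right) + 10 = 36 + 10 = 46$)
$u - U{\left(o,3 \right)} = 46 - \left(- \frac{4}{3} - \frac{1}{3}\right) = 46 - - \frac{5}{3} = 46 + \frac{5}{3} = \frac{143}{3}$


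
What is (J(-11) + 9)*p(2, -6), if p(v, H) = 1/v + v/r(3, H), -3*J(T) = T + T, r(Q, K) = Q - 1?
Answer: 49/2 ≈ 24.500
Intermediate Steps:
r(Q, K) = -1 + Q
J(T) = -2*T/3 (J(T) = -(T + T)/3 = -2*T/3)
p(v, H) = 1/v + v/2 (p(v, H) = 1/v + v/(-1 + 3) = 1/v + v/2)
(J(-11) + 9)*p(2, -6) = (-⅔*(-11) + 9)*(1/2 + (½)*2) = (22/3 + 9)*(½ + 1) = (49/3)*(3/2) = 49/2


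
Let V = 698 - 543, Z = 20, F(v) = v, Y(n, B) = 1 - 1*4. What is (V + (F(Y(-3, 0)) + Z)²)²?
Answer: 197136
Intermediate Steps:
Y(n, B) = -3 (Y(n, B) = 1 - 4 = -3)
V = 155
(V + (F(Y(-3, 0)) + Z)²)² = (155 + (-3 + 20)²)² = (155 + 17²)² = (155 + 289)² = 444² = 197136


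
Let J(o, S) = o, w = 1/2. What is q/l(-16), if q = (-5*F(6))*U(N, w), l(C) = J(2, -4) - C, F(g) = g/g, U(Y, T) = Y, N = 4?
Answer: -10/9 ≈ -1.1111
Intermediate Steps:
w = ½ (w = 1*(½) = ½ ≈ 0.50000)
F(g) = 1
l(C) = 2 - C
q = -20 (q = -5*1*4 = -5*4 = -20)
q/l(-16) = -20/(2 - 1*(-16)) = -20/(2 + 16) = -20/18 = -20*1/18 = -10/9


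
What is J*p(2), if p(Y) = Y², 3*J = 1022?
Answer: 4088/3 ≈ 1362.7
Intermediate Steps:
J = 1022/3 (J = (⅓)*1022 = 1022/3 ≈ 340.67)
J*p(2) = (1022/3)*2² = (1022/3)*4 = 4088/3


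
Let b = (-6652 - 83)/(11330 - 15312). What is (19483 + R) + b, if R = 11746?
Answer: 124360613/3982 ≈ 31231.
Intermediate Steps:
b = 6735/3982 (b = -6735/(-3982) = -6735*(-1/3982) = 6735/3982 ≈ 1.6914)
(19483 + R) + b = (19483 + 11746) + 6735/3982 = 31229 + 6735/3982 = 124360613/3982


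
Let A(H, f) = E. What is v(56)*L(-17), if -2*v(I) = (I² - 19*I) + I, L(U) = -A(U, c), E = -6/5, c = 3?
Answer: -6384/5 ≈ -1276.8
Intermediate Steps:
E = -6/5 (E = -6*⅕ = -6/5 ≈ -1.2000)
A(H, f) = -6/5
L(U) = 6/5 (L(U) = -1*(-6/5) = 6/5)
v(I) = 9*I - I²/2 (v(I) = -((I² - 19*I) + I)/2 = -(I² - 18*I)/2 = 9*I - I²/2)
v(56)*L(-17) = ((½)*56*(18 - 1*56))*(6/5) = ((½)*56*(18 - 56))*(6/5) = ((½)*56*(-38))*(6/5) = -1064*6/5 = -6384/5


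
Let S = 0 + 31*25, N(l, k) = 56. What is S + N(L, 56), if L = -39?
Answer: 831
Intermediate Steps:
S = 775 (S = 0 + 775 = 775)
S + N(L, 56) = 775 + 56 = 831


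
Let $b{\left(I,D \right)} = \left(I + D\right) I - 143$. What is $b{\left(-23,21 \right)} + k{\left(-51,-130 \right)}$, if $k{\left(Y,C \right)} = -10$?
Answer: $-107$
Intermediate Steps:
$b{\left(I,D \right)} = -143 + I \left(D + I\right)$ ($b{\left(I,D \right)} = \left(D + I\right) I - 143 = I \left(D + I\right) - 143 = -143 + I \left(D + I\right)$)
$b{\left(-23,21 \right)} + k{\left(-51,-130 \right)} = \left(-143 + \left(-23\right)^{2} + 21 \left(-23\right)\right) - 10 = \left(-143 + 529 - 483\right) - 10 = -97 - 10 = -107$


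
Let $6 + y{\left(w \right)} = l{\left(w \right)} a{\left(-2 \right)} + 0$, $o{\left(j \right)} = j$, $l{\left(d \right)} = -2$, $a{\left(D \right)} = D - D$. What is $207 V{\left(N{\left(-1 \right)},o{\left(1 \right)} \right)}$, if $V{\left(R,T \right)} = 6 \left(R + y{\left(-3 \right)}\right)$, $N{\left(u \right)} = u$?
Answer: $-8694$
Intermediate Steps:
$a{\left(D \right)} = 0$
$y{\left(w \right)} = -6$ ($y{\left(w \right)} = -6 + \left(\left(-2\right) 0 + 0\right) = -6 + \left(0 + 0\right) = -6 + 0 = -6$)
$V{\left(R,T \right)} = -36 + 6 R$ ($V{\left(R,T \right)} = 6 \left(R - 6\right) = 6 \left(-6 + R\right) = -36 + 6 R$)
$207 V{\left(N{\left(-1 \right)},o{\left(1 \right)} \right)} = 207 \left(-36 + 6 \left(-1\right)\right) = 207 \left(-36 - 6\right) = 207 \left(-42\right) = -8694$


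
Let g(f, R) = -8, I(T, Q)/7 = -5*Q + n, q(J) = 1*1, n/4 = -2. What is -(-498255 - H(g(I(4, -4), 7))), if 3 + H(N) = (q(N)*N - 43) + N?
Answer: 498193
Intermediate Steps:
n = -8 (n = 4*(-2) = -8)
q(J) = 1
I(T, Q) = -56 - 35*Q (I(T, Q) = 7*(-5*Q - 8) = 7*(-8 - 5*Q) = -56 - 35*Q)
H(N) = -46 + 2*N (H(N) = -3 + ((1*N - 43) + N) = -3 + ((N - 43) + N) = -3 + ((-43 + N) + N) = -3 + (-43 + 2*N) = -46 + 2*N)
-(-498255 - H(g(I(4, -4), 7))) = -(-498255 - (-46 + 2*(-8))) = -(-498255 - (-46 - 16)) = -(-498255 - 1*(-62)) = -(-498255 + 62) = -1*(-498193) = 498193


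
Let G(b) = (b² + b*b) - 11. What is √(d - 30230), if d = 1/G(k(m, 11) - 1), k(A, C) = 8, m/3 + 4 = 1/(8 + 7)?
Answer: I*√228810783/87 ≈ 173.87*I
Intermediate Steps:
m = -59/5 (m = -12 + 3/(8 + 7) = -12 + 3/15 = -12 + 3*(1/15) = -12 + ⅕ = -59/5 ≈ -11.800)
G(b) = -11 + 2*b² (G(b) = (b² + b²) - 11 = 2*b² - 11 = -11 + 2*b²)
d = 1/87 (d = 1/(-11 + 2*(8 - 1)²) = 1/(-11 + 2*7²) = 1/(-11 + 2*49) = 1/(-11 + 98) = 1/87 ≈ 0.011494)
√(d - 30230) = √(1/87 - 30230) = √(-2630009/87) = I*√228810783/87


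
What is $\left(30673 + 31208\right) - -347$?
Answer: $62228$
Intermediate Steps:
$\left(30673 + 31208\right) - -347 = 61881 + \left(384 - 37\right) = 61881 + 347 = 62228$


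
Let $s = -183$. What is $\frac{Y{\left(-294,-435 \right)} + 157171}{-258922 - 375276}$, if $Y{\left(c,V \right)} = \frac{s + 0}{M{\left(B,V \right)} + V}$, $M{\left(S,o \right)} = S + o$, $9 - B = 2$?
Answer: $- \frac{67819378}{273656437} \approx -0.24783$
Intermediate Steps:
$B = 7$ ($B = 9 - 2 = 7$)
$Y{\left(c,V \right)} = - \frac{183}{7 + 2 V}$ ($Y{\left(c,V \right)} = \frac{-183 + 0}{\left(7 + V\right) + V} = - \frac{183}{7 + 2 V}$)
$\frac{Y{\left(-294,-435 \right)} + 157171}{-258922 - 375276} = \frac{- \frac{183}{7 + 2 \left(-435\right)} + 157171}{-258922 - 375276} = \frac{- \frac{183}{7 - 870} + 157171}{-634198} = \left(- \frac{183}{-863} + 157171\right) \left(- \frac{1}{634198}\right) = \left(\left(-183\right) \left(- \frac{1}{863}\right) + 157171\right) \left(- \frac{1}{634198}\right) = \left(\frac{183}{863} + 157171\right) \left(- \frac{1}{634198}\right) = \frac{135638756}{863} \left(- \frac{1}{634198}\right) = - \frac{67819378}{273656437}$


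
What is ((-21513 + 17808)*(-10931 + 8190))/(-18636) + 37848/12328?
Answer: -5187104063/9572692 ≈ -541.86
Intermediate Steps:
((-21513 + 17808)*(-10931 + 8190))/(-18636) + 37848/12328 = -3705*(-2741)*(-1/18636) + 37848*(1/12328) = 10155405*(-1/18636) + 4731/1541 = -3385135/6212 + 4731/1541 = -5187104063/9572692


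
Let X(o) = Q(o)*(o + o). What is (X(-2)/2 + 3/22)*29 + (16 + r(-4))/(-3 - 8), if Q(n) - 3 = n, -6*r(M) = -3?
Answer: -611/11 ≈ -55.545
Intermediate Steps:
r(M) = ½ (r(M) = -⅙*(-3) = ½)
Q(n) = 3 + n
X(o) = 2*o*(3 + o) (X(o) = (3 + o)*(o + o) = (3 + o)*(2*o) = 2*o*(3 + o))
(X(-2)/2 + 3/22)*29 + (16 + r(-4))/(-3 - 8) = ((2*(-2)*(3 - 2))/2 + 3/22)*29 + (16 + ½)/(-3 - 8) = ((2*(-2)*1)*(½) + 3*(1/22))*29 + (33/2)/(-11) = (-4*½ + 3/22)*29 + (33/2)*(-1/11) = (-2 + 3/22)*29 - 3/2 = -41/22*29 - 3/2 = -1189/22 - 3/2 = -611/11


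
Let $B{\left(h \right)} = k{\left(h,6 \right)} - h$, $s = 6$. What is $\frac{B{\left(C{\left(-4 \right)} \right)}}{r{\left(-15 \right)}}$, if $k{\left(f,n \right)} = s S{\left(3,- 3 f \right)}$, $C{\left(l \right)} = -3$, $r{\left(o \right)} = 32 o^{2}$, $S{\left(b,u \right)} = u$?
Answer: $\frac{19}{2400} \approx 0.0079167$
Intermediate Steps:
$k{\left(f,n \right)} = - 18 f$ ($k{\left(f,n \right)} = 6 \left(- 3 f\right) = - 18 f$)
$B{\left(h \right)} = - 19 h$ ($B{\left(h \right)} = - 18 h - h = - 19 h$)
$\frac{B{\left(C{\left(-4 \right)} \right)}}{r{\left(-15 \right)}} = \frac{\left(-19\right) \left(-3\right)}{32 \left(-15\right)^{2}} = \frac{57}{32 \cdot 225} = \frac{57}{7200} = 57 \cdot \frac{1}{7200} = \frac{19}{2400}$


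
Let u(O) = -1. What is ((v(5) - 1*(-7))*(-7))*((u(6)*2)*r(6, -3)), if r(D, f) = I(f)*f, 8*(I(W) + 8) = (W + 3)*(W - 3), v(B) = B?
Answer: 4032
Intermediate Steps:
I(W) = -8 + (-3 + W)*(3 + W)/8 (I(W) = -8 + ((W + 3)*(W - 3))/8 = -8 + ((3 + W)*(-3 + W))/8 = -8 + ((-3 + W)*(3 + W))/8 = -8 + (-3 + W)*(3 + W)/8)
r(D, f) = f*(-73/8 + f**2/8) (r(D, f) = (-73/8 + f**2/8)*f = f*(-73/8 + f**2/8))
((v(5) - 1*(-7))*(-7))*((u(6)*2)*r(6, -3)) = ((5 - 1*(-7))*(-7))*((-1*2)*((1/8)*(-3)*(-73 + (-3)**2))) = ((5 + 7)*(-7))*(-(-3)*(-73 + 9)/4) = (12*(-7))*(-(-3)*(-64)/4) = -(-168)*24 = -84*(-48) = 4032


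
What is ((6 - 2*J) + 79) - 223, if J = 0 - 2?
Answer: -134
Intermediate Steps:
J = -2
((6 - 2*J) + 79) - 223 = ((6 - 2*(-2)) + 79) - 223 = ((6 + 4) + 79) - 223 = (10 + 79) - 223 = 89 - 223 = -134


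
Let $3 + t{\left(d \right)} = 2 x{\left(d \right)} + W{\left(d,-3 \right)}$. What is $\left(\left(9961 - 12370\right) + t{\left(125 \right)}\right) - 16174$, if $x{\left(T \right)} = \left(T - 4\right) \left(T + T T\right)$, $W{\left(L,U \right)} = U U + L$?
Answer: $3793048$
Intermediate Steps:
$W{\left(L,U \right)} = L + U^{2}$ ($W{\left(L,U \right)} = U^{2} + L = L + U^{2}$)
$x{\left(T \right)} = \left(-4 + T\right) \left(T + T^{2}\right)$
$t{\left(d \right)} = 6 + d + 2 d \left(-4 + d^{2} - 3 d\right)$ ($t{\left(d \right)} = -3 + \left(2 d \left(-4 + d^{2} - 3 d\right) + \left(d + \left(-3\right)^{2}\right)\right) = -3 + \left(2 d \left(-4 + d^{2} - 3 d\right) + \left(d + 9\right)\right) = -3 + \left(2 d \left(-4 + d^{2} - 3 d\right) + \left(9 + d\right)\right) = -3 + \left(9 + d + 2 d \left(-4 + d^{2} - 3 d\right)\right) = 6 + d + 2 d \left(-4 + d^{2} - 3 d\right)$)
$\left(\left(9961 - 12370\right) + t{\left(125 \right)}\right) - 16174 = \left(\left(9961 - 12370\right) + \left(6 + 125 - 250 \left(4 - 125^{2} + 3 \cdot 125\right)\right)\right) - 16174 = \left(-2409 + \left(6 + 125 - 250 \left(4 - 15625 + 375\right)\right)\right) - 16174 = \left(-2409 + \left(6 + 125 - 250 \left(-15246\right)\right)\right) - 16174 = \left(-2409 + \left(6 + 125 + 3811500\right)\right) - 16174 = \left(-2409 + 3811631\right) - 16174 = 3809222 - 16174 = 3793048$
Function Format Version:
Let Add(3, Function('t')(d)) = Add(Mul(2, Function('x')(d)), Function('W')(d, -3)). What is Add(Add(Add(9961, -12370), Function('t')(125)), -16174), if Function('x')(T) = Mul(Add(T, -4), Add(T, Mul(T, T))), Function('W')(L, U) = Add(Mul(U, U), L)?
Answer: 3793048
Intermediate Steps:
Function('W')(L, U) = Add(L, Pow(U, 2)) (Function('W')(L, U) = Add(Pow(U, 2), L) = Add(L, Pow(U, 2)))
Function('x')(T) = Mul(Add(-4, T), Add(T, Pow(T, 2)))
Function('t')(d) = Add(6, d, Mul(2, d, Add(-4, Pow(d, 2), Mul(-3, d)))) (Function('t')(d) = Add(-3, Add(Mul(2, Mul(d, Add(-4, Pow(d, 2), Mul(-3, d)))), Add(d, Pow(-3, 2)))) = Add(-3, Add(Mul(2, d, Add(-4, Pow(d, 2), Mul(-3, d))), Add(d, 9))) = Add(-3, Add(Mul(2, d, Add(-4, Pow(d, 2), Mul(-3, d))), Add(9, d))) = Add(-3, Add(9, d, Mul(2, d, Add(-4, Pow(d, 2), Mul(-3, d))))) = Add(6, d, Mul(2, d, Add(-4, Pow(d, 2), Mul(-3, d)))))
Add(Add(Add(9961, -12370), Function('t')(125)), -16174) = Add(Add(Add(9961, -12370), Add(6, 125, Mul(-2, 125, Add(4, Mul(-1, Pow(125, 2)), Mul(3, 125))))), -16174) = Add(Add(-2409, Add(6, 125, Mul(-2, 125, Add(4, Mul(-1, 15625), 375)))), -16174) = Add(Add(-2409, Add(6, 125, Mul(-2, 125, Add(4, -15625, 375)))), -16174) = Add(Add(-2409, Add(6, 125, Mul(-2, 125, -15246))), -16174) = Add(Add(-2409, Add(6, 125, 3811500)), -16174) = Add(Add(-2409, 3811631), -16174) = Add(3809222, -16174) = 3793048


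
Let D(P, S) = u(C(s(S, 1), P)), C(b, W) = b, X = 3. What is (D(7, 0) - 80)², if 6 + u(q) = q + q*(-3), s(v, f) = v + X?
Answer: 8464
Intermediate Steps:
s(v, f) = 3 + v (s(v, f) = v + 3 = 3 + v)
u(q) = -6 - 2*q (u(q) = -6 + (q + q*(-3)) = -6 + (q - 3*q) = -6 - 2*q)
D(P, S) = -12 - 2*S (D(P, S) = -6 - 2*(3 + S) = -6 + (-6 - 2*S) = -12 - 2*S)
(D(7, 0) - 80)² = ((-12 - 2*0) - 80)² = ((-12 + 0) - 80)² = (-12 - 80)² = (-92)² = 8464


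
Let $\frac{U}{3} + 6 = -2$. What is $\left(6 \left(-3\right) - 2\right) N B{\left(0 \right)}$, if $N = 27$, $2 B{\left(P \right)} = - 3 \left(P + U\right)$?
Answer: $-19440$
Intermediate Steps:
$U = -24$ ($U = -18 + 3 \left(-2\right) = -18 - 6 = -24$)
$B{\left(P \right)} = 36 - \frac{3 P}{2}$ ($B{\left(P \right)} = \frac{\left(-3\right) \left(P - 24\right)}{2} = \frac{\left(-3\right) \left(-24 + P\right)}{2} = \frac{72 - 3 P}{2} = 36 - \frac{3 P}{2}$)
$\left(6 \left(-3\right) - 2\right) N B{\left(0 \right)} = \left(6 \left(-3\right) - 2\right) 27 \left(36 - 0\right) = \left(-18 - 2\right) 27 \left(36 + 0\right) = \left(-20\right) 27 \cdot 36 = \left(-540\right) 36 = -19440$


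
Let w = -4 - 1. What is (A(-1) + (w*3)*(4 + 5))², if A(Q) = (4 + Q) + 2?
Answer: 16900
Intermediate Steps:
w = -5
A(Q) = 6 + Q
(A(-1) + (w*3)*(4 + 5))² = ((6 - 1) + (-5*3)*(4 + 5))² = (5 - 15*9)² = (5 - 135)² = (-130)² = 16900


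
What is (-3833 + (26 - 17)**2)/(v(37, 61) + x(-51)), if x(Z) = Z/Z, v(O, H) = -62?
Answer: 3752/61 ≈ 61.508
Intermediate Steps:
x(Z) = 1
(-3833 + (26 - 17)**2)/(v(37, 61) + x(-51)) = (-3833 + (26 - 17)**2)/(-62 + 1) = (-3833 + 9**2)/(-61) = (-3833 + 81)*(-1/61) = -3752*(-1/61) = 3752/61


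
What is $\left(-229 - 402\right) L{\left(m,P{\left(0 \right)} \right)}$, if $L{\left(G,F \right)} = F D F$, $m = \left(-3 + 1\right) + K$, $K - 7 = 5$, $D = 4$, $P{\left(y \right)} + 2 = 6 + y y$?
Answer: $-40384$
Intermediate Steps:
$P{\left(y \right)} = 4 + y^{2}$ ($P{\left(y \right)} = -2 + \left(6 + y y\right) = -2 + \left(6 + y^{2}\right) = 4 + y^{2}$)
$K = 12$ ($K = 7 + 5 = 12$)
$m = 10$ ($m = \left(-3 + 1\right) + 12 = -2 + 12 = 10$)
$L{\left(G,F \right)} = 4 F^{2}$ ($L{\left(G,F \right)} = F 4 F = 4 F F = 4 F^{2}$)
$\left(-229 - 402\right) L{\left(m,P{\left(0 \right)} \right)} = \left(-229 - 402\right) 4 \left(4 + 0^{2}\right)^{2} = - 631 \cdot 4 \left(4 + 0\right)^{2} = - 631 \cdot 4 \cdot 4^{2} = - 631 \cdot 4 \cdot 16 = \left(-631\right) 64 = -40384$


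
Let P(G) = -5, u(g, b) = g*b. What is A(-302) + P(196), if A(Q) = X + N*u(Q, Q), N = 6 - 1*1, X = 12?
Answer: 456027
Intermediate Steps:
u(g, b) = b*g
N = 5 (N = 6 - 1 = 5)
A(Q) = 12 + 5*Q**2 (A(Q) = 12 + 5*(Q*Q) = 12 + 5*Q**2)
A(-302) + P(196) = (12 + 5*(-302)**2) - 5 = (12 + 5*91204) - 5 = (12 + 456020) - 5 = 456032 - 5 = 456027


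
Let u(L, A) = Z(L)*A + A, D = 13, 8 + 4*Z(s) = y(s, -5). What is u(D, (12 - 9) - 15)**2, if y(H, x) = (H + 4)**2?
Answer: 731025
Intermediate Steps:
y(H, x) = (4 + H)**2
Z(s) = -2 + (4 + s)**2/4
u(L, A) = A + A*(-2 + (4 + L)**2/4) (u(L, A) = (-2 + (4 + L)**2/4)*A + A = A*(-2 + (4 + L)**2/4) + A = A + A*(-2 + (4 + L)**2/4))
u(D, (12 - 9) - 15)**2 = (((12 - 9) - 15)*(-4 + (4 + 13)**2)/4)**2 = ((3 - 15)*(-4 + 17**2)/4)**2 = ((1/4)*(-12)*(-4 + 289))**2 = ((1/4)*(-12)*285)**2 = (-855)**2 = 731025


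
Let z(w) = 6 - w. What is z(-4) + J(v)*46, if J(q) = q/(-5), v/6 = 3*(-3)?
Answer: 2534/5 ≈ 506.80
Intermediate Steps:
v = -54 (v = 6*(3*(-3)) = 6*(-9) = -54)
J(q) = -q/5 (J(q) = q*(-1/5) = -q/5)
z(-4) + J(v)*46 = (6 - 1*(-4)) - 1/5*(-54)*46 = (6 + 4) + (54/5)*46 = 10 + 2484/5 = 2534/5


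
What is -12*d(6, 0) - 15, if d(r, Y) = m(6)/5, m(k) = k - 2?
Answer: -123/5 ≈ -24.600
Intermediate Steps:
m(k) = -2 + k
d(r, Y) = 4/5 (d(r, Y) = (-2 + 6)/5 = 4*(1/5) = 4/5)
-12*d(6, 0) - 15 = -12*4/5 - 15 = -48/5 - 15 = -123/5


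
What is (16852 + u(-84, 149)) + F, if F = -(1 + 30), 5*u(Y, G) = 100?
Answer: 16841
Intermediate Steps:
u(Y, G) = 20 (u(Y, G) = (⅕)*100 = 20)
F = -31 (F = -1*31 = -31)
(16852 + u(-84, 149)) + F = (16852 + 20) - 31 = 16872 - 31 = 16841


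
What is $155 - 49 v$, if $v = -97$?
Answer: $4908$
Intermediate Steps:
$155 - 49 v = 155 - -4753 = 155 + 4753 = 4908$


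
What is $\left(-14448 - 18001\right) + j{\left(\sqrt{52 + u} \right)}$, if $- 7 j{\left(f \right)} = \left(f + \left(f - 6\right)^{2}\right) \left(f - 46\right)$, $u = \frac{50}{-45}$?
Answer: $- \frac{667759}{21} - \frac{5336 \sqrt{458}}{189} \approx -32402.0$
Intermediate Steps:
$u = - \frac{10}{9}$ ($u = 50 \left(- \frac{1}{45}\right) = - \frac{10}{9} \approx -1.1111$)
$j{\left(f \right)} = - \frac{\left(-46 + f\right) \left(f + \left(-6 + f\right)^{2}\right)}{7}$ ($j{\left(f \right)} = - \frac{\left(f + \left(f - 6\right)^{2}\right) \left(f - 46\right)}{7} = - \frac{\left(f + \left(-6 + f\right)^{2}\right) \left(-46 + f\right)}{7} = - \frac{\left(-46 + f\right) \left(f + \left(-6 + f\right)^{2}\right)}{7}$)
$\left(-14448 - 18001\right) + j{\left(\sqrt{52 + u} \right)} = \left(-14448 - 18001\right) + \left(\frac{1656}{7} - \frac{542 \sqrt{52 - \frac{10}{9}}}{7} - \frac{\left(\sqrt{52 - \frac{10}{9}}\right)^{3}}{7} + \frac{57 \left(\sqrt{52 - \frac{10}{9}}\right)^{2}}{7}\right) = \left(-14448 - 18001\right) + \left(\frac{1656}{7} - \frac{542 \sqrt{\frac{458}{9}}}{7} - \frac{\left(\sqrt{\frac{458}{9}}\right)^{3}}{7} + \frac{57 \left(\sqrt{\frac{458}{9}}\right)^{2}}{7}\right) = -32449 + \left(\frac{1656}{7} - \frac{542 \frac{\sqrt{458}}{3}}{7} - \frac{\left(\frac{\sqrt{458}}{3}\right)^{3}}{7} + \frac{57 \left(\frac{\sqrt{458}}{3}\right)^{2}}{7}\right) = -32449 + \left(\frac{1656}{7} - \frac{542 \sqrt{458}}{21} - \frac{\frac{458}{27} \sqrt{458}}{7} + \frac{57}{7} \cdot \frac{458}{9}\right) = -32449 + \left(\frac{1656}{7} - \frac{542 \sqrt{458}}{21} - \frac{458 \sqrt{458}}{189} + \frac{8702}{21}\right) = -32449 + \left(\frac{13670}{21} - \frac{5336 \sqrt{458}}{189}\right) = - \frac{667759}{21} - \frac{5336 \sqrt{458}}{189}$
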